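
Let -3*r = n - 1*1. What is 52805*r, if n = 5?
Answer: -211220/3 ≈ -70407.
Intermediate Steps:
r = -4/3 (r = -(5 - 1*1)/3 = -(5 - 1)/3 = -⅓*4 = -4/3 ≈ -1.3333)
52805*r = 52805*(-4/3) = -211220/3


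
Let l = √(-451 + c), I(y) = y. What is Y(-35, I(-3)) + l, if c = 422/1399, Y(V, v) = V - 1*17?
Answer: -52 + I*√882107273/1399 ≈ -52.0 + 21.23*I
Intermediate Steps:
Y(V, v) = -17 + V (Y(V, v) = V - 17 = -17 + V)
c = 422/1399 (c = 422*(1/1399) = 422/1399 ≈ 0.30164)
l = I*√882107273/1399 (l = √(-451 + 422/1399) = √(-630527/1399) = I*√882107273/1399 ≈ 21.23*I)
Y(-35, I(-3)) + l = (-17 - 35) + I*√882107273/1399 = -52 + I*√882107273/1399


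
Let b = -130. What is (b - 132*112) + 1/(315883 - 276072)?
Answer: -593741253/39811 ≈ -14914.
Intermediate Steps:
(b - 132*112) + 1/(315883 - 276072) = (-130 - 132*112) + 1/(315883 - 276072) = (-130 - 14784) + 1/39811 = -14914 + 1/39811 = -593741253/39811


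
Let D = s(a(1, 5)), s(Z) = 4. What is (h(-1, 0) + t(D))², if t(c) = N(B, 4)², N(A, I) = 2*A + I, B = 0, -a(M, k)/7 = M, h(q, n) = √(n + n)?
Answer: 256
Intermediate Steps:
h(q, n) = √2*√n (h(q, n) = √(2*n) = √2*√n)
a(M, k) = -7*M
D = 4
N(A, I) = I + 2*A
t(c) = 16 (t(c) = (4 + 2*0)² = (4 + 0)² = 4² = 16)
(h(-1, 0) + t(D))² = (√2*√0 + 16)² = (√2*0 + 16)² = (0 + 16)² = 16² = 256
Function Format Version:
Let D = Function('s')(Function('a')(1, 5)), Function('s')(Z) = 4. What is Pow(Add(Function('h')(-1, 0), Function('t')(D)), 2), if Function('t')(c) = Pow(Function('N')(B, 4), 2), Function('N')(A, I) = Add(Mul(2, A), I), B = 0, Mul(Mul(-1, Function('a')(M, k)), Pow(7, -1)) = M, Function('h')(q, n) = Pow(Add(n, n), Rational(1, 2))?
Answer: 256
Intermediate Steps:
Function('h')(q, n) = Mul(Pow(2, Rational(1, 2)), Pow(n, Rational(1, 2))) (Function('h')(q, n) = Pow(Mul(2, n), Rational(1, 2)) = Mul(Pow(2, Rational(1, 2)), Pow(n, Rational(1, 2))))
Function('a')(M, k) = Mul(-7, M)
D = 4
Function('N')(A, I) = Add(I, Mul(2, A))
Function('t')(c) = 16 (Function('t')(c) = Pow(Add(4, Mul(2, 0)), 2) = Pow(Add(4, 0), 2) = Pow(4, 2) = 16)
Pow(Add(Function('h')(-1, 0), Function('t')(D)), 2) = Pow(Add(Mul(Pow(2, Rational(1, 2)), Pow(0, Rational(1, 2))), 16), 2) = Pow(Add(Mul(Pow(2, Rational(1, 2)), 0), 16), 2) = Pow(Add(0, 16), 2) = Pow(16, 2) = 256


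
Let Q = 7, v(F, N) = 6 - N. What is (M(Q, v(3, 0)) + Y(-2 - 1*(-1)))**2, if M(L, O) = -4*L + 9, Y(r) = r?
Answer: 400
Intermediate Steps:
M(L, O) = 9 - 4*L
(M(Q, v(3, 0)) + Y(-2 - 1*(-1)))**2 = ((9 - 4*7) + (-2 - 1*(-1)))**2 = ((9 - 28) + (-2 + 1))**2 = (-19 - 1)**2 = (-20)**2 = 400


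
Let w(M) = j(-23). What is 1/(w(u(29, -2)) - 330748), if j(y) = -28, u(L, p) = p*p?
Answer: -1/330776 ≈ -3.0232e-6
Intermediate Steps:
u(L, p) = p**2
w(M) = -28
1/(w(u(29, -2)) - 330748) = 1/(-28 - 330748) = 1/(-330776) = -1/330776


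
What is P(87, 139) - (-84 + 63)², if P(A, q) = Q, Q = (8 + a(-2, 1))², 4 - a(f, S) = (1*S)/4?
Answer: -4847/16 ≈ -302.94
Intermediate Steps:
a(f, S) = 4 - S/4 (a(f, S) = 4 - 1*S/4 = 4 - S/4)
Q = 2209/16 (Q = (8 + (4 - ¼*1))² = (8 + (4 - ¼))² = (8 + 15/4)² = (47/4)² = 2209/16 ≈ 138.06)
P(A, q) = 2209/16
P(87, 139) - (-84 + 63)² = 2209/16 - (-84 + 63)² = 2209/16 - 1*(-21)² = 2209/16 - 1*441 = 2209/16 - 441 = -4847/16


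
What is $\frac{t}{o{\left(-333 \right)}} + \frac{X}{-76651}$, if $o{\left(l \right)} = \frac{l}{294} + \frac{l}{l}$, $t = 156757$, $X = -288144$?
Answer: $- \frac{1177523173214}{996463} \approx -1.1817 \cdot 10^{6}$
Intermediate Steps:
$o{\left(l \right)} = 1 + \frac{l}{294}$ ($o{\left(l \right)} = l \frac{1}{294} + 1 = \frac{l}{294} + 1 = 1 + \frac{l}{294}$)
$\frac{t}{o{\left(-333 \right)}} + \frac{X}{-76651} = \frac{156757}{1 + \frac{1}{294} \left(-333\right)} - \frac{288144}{-76651} = \frac{156757}{1 - \frac{111}{98}} - - \frac{288144}{76651} = \frac{156757}{- \frac{13}{98}} + \frac{288144}{76651} = 156757 \left(- \frac{98}{13}\right) + \frac{288144}{76651} = - \frac{15362186}{13} + \frac{288144}{76651} = - \frac{1177523173214}{996463}$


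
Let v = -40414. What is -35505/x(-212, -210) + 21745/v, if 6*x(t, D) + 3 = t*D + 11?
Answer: -19788545/3718088 ≈ -5.3222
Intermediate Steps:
x(t, D) = 4/3 + D*t/6 (x(t, D) = -½ + (t*D + 11)/6 = -½ + (D*t + 11)/6 = -½ + (11 + D*t)/6 = -½ + (11/6 + D*t/6) = 4/3 + D*t/6)
-35505/x(-212, -210) + 21745/v = -35505/(4/3 + (⅙)*(-210)*(-212)) + 21745/(-40414) = -35505/(4/3 + 7420) + 21745*(-1/40414) = -35505/22264/3 - 21745/40414 = -35505*3/22264 - 21745/40414 = -106515/22264 - 21745/40414 = -19788545/3718088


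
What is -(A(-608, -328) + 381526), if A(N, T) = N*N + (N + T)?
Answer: -750254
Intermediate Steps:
A(N, T) = N + T + N**2 (A(N, T) = N**2 + (N + T) = N + T + N**2)
-(A(-608, -328) + 381526) = -((-608 - 328 + (-608)**2) + 381526) = -((-608 - 328 + 369664) + 381526) = -(368728 + 381526) = -1*750254 = -750254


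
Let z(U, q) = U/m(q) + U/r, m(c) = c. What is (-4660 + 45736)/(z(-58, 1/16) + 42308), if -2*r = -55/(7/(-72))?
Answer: 40665240/40966403 ≈ 0.99265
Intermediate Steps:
r = -1980/7 (r = -(-55)/(2*(7/(-72))) = -(-55)/(2*(7*(-1/72))) = -(-55)/(2*(-7/72)) = -(-55)*(-72)/(2*7) = -½*3960/7 = -1980/7 ≈ -282.86)
z(U, q) = -7*U/1980 + U/q (z(U, q) = U/q + U/(-1980/7) = U/q + U*(-7/1980) = U/q - 7*U/1980 = -7*U/1980 + U/q)
(-4660 + 45736)/(z(-58, 1/16) + 42308) = (-4660 + 45736)/((-7/1980*(-58) - 58/(1/16)) + 42308) = 41076/((203/990 - 58/1/16) + 42308) = 41076/((203/990 - 58*16) + 42308) = 41076/((203/990 - 928) + 42308) = 41076/(-918517/990 + 42308) = 41076/(40966403/990) = 41076*(990/40966403) = 40665240/40966403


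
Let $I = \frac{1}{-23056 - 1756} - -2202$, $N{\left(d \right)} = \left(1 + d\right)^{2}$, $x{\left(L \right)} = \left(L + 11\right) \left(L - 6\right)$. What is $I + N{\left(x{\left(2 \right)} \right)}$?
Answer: $\frac{119172035}{24812} \approx 4803.0$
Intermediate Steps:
$x{\left(L \right)} = \left(-6 + L\right) \left(11 + L\right)$ ($x{\left(L \right)} = \left(11 + L\right) \left(-6 + L\right) = \left(-6 + L\right) \left(11 + L\right)$)
$I = \frac{54636023}{24812}$ ($I = \frac{1}{-24812} + 2202 = - \frac{1}{24812} + 2202 = \frac{54636023}{24812} \approx 2202.0$)
$I + N{\left(x{\left(2 \right)} \right)} = \frac{54636023}{24812} + \left(1 + \left(-66 + 2^{2} + 5 \cdot 2\right)\right)^{2} = \frac{54636023}{24812} + \left(1 + \left(-66 + 4 + 10\right)\right)^{2} = \frac{54636023}{24812} + \left(1 - 52\right)^{2} = \frac{54636023}{24812} + \left(-51\right)^{2} = \frac{54636023}{24812} + 2601 = \frac{119172035}{24812}$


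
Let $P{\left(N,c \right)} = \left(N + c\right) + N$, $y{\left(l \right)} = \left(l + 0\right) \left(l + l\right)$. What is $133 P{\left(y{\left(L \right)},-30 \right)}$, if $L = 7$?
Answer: $22078$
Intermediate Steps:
$y{\left(l \right)} = 2 l^{2}$ ($y{\left(l \right)} = l 2 l = 2 l^{2}$)
$P{\left(N,c \right)} = c + 2 N$
$133 P{\left(y{\left(L \right)},-30 \right)} = 133 \left(-30 + 2 \cdot 2 \cdot 7^{2}\right) = 133 \left(-30 + 2 \cdot 2 \cdot 49\right) = 133 \left(-30 + 2 \cdot 98\right) = 133 \left(-30 + 196\right) = 133 \cdot 166 = 22078$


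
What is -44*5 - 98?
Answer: -318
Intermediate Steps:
-44*5 - 98 = -220 - 98 = -318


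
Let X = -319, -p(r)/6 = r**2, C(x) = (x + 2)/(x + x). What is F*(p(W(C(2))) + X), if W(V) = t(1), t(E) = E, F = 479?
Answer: -155675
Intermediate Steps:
C(x) = (2 + x)/(2*x) (C(x) = (2 + x)/((2*x)) = (2 + x)*(1/(2*x)) = (2 + x)/(2*x))
W(V) = 1
p(r) = -6*r**2
F*(p(W(C(2))) + X) = 479*(-6*1**2 - 319) = 479*(-6*1 - 319) = 479*(-6 - 319) = 479*(-325) = -155675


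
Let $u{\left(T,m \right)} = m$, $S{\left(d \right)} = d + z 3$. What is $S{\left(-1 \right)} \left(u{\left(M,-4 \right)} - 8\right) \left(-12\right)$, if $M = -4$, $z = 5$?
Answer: $2016$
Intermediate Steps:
$S{\left(d \right)} = 15 + d$ ($S{\left(d \right)} = d + 5 \cdot 3 = d + 15 = 15 + d$)
$S{\left(-1 \right)} \left(u{\left(M,-4 \right)} - 8\right) \left(-12\right) = \left(15 - 1\right) \left(-4 - 8\right) \left(-12\right) = 14 \left(-12\right) \left(-12\right) = \left(-168\right) \left(-12\right) = 2016$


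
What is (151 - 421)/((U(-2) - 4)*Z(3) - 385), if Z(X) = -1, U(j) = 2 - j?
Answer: 54/77 ≈ 0.70130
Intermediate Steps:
(151 - 421)/((U(-2) - 4)*Z(3) - 385) = (151 - 421)/(((2 - 1*(-2)) - 4)*(-1) - 385) = -270/(((2 + 2) - 4)*(-1) - 385) = -270/((4 - 4)*(-1) - 385) = -270/(0*(-1) - 385) = -270/(0 - 385) = -270/(-385) = -270*(-1/385) = 54/77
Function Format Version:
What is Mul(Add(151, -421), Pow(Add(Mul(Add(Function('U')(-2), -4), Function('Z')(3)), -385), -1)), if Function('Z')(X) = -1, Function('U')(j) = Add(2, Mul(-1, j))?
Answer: Rational(54, 77) ≈ 0.70130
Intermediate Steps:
Mul(Add(151, -421), Pow(Add(Mul(Add(Function('U')(-2), -4), Function('Z')(3)), -385), -1)) = Mul(Add(151, -421), Pow(Add(Mul(Add(Add(2, Mul(-1, -2)), -4), -1), -385), -1)) = Mul(-270, Pow(Add(Mul(Add(Add(2, 2), -4), -1), -385), -1)) = Mul(-270, Pow(Add(Mul(Add(4, -4), -1), -385), -1)) = Mul(-270, Pow(Add(Mul(0, -1), -385), -1)) = Mul(-270, Pow(Add(0, -385), -1)) = Mul(-270, Pow(-385, -1)) = Mul(-270, Rational(-1, 385)) = Rational(54, 77)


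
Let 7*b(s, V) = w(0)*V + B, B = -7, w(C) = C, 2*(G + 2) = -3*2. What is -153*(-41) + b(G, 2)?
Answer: 6272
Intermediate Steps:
G = -5 (G = -2 + (-3*2)/2 = -2 + (½)*(-6) = -2 - 3 = -5)
b(s, V) = -1 (b(s, V) = (0*V - 7)/7 = (0 - 7)/7 = (⅐)*(-7) = -1)
-153*(-41) + b(G, 2) = -153*(-41) - 1 = 6273 - 1 = 6272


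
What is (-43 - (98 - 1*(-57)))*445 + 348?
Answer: -87762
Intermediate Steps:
(-43 - (98 - 1*(-57)))*445 + 348 = (-43 - (98 + 57))*445 + 348 = (-43 - 1*155)*445 + 348 = (-43 - 155)*445 + 348 = -198*445 + 348 = -88110 + 348 = -87762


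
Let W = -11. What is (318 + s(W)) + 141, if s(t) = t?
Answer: 448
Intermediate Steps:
(318 + s(W)) + 141 = (318 - 11) + 141 = 307 + 141 = 448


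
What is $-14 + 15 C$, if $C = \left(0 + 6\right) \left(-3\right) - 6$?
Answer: $-374$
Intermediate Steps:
$C = -24$ ($C = 6 \left(-3\right) - 6 = -18 - 6 = -24$)
$-14 + 15 C = -14 + 15 \left(-24\right) = -14 - 360 = -374$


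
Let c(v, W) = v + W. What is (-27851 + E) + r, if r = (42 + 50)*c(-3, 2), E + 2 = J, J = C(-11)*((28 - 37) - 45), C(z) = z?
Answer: -27351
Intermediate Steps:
c(v, W) = W + v
J = 594 (J = -11*((28 - 37) - 45) = -11*(-9 - 45) = -11*(-54) = 594)
E = 592 (E = -2 + 594 = 592)
r = -92 (r = (42 + 50)*(2 - 3) = 92*(-1) = -92)
(-27851 + E) + r = (-27851 + 592) - 92 = -27259 - 92 = -27351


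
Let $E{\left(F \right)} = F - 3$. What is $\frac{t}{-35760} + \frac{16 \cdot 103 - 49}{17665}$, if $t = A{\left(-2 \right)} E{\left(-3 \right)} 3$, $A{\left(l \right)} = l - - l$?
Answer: $\frac{465903}{5264170} \approx 0.088505$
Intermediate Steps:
$E{\left(F \right)} = -3 + F$ ($E{\left(F \right)} = F - 3 = -3 + F$)
$A{\left(l \right)} = 2 l$ ($A{\left(l \right)} = l + l = 2 l$)
$t = 72$ ($t = 2 \left(-2\right) \left(-3 - 3\right) 3 = \left(-4\right) \left(-6\right) 3 = 24 \cdot 3 = 72$)
$\frac{t}{-35760} + \frac{16 \cdot 103 - 49}{17665} = \frac{72}{-35760} + \frac{16 \cdot 103 - 49}{17665} = 72 \left(- \frac{1}{35760}\right) + \left(1648 - 49\right) \frac{1}{17665} = - \frac{3}{1490} + 1599 \cdot \frac{1}{17665} = - \frac{3}{1490} + \frac{1599}{17665} = \frac{465903}{5264170}$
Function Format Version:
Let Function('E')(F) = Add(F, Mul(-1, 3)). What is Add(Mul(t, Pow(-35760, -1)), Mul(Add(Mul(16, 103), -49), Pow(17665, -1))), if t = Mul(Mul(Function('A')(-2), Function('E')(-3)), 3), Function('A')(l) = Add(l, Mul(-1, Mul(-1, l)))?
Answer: Rational(465903, 5264170) ≈ 0.088505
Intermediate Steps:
Function('E')(F) = Add(-3, F) (Function('E')(F) = Add(F, -3) = Add(-3, F))
Function('A')(l) = Mul(2, l) (Function('A')(l) = Add(l, l) = Mul(2, l))
t = 72 (t = Mul(Mul(Mul(2, -2), Add(-3, -3)), 3) = Mul(Mul(-4, -6), 3) = Mul(24, 3) = 72)
Add(Mul(t, Pow(-35760, -1)), Mul(Add(Mul(16, 103), -49), Pow(17665, -1))) = Add(Mul(72, Pow(-35760, -1)), Mul(Add(Mul(16, 103), -49), Pow(17665, -1))) = Add(Mul(72, Rational(-1, 35760)), Mul(Add(1648, -49), Rational(1, 17665))) = Add(Rational(-3, 1490), Mul(1599, Rational(1, 17665))) = Add(Rational(-3, 1490), Rational(1599, 17665)) = Rational(465903, 5264170)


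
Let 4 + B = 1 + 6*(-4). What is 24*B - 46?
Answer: -694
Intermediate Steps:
B = -27 (B = -4 + (1 + 6*(-4)) = -4 + (1 - 24) = -4 - 23 = -27)
24*B - 46 = 24*(-27) - 46 = -648 - 46 = -694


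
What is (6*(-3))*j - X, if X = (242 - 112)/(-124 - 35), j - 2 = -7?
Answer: 14440/159 ≈ 90.818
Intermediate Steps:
j = -5 (j = 2 - 7 = -5)
X = -130/159 (X = 130/(-159) = 130*(-1/159) = -130/159 ≈ -0.81761)
(6*(-3))*j - X = (6*(-3))*(-5) - 1*(-130/159) = -18*(-5) + 130/159 = 90 + 130/159 = 14440/159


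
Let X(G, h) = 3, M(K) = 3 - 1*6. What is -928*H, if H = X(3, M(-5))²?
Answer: -8352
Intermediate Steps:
M(K) = -3 (M(K) = 3 - 6 = -3)
H = 9 (H = 3² = 9)
-928*H = -928*9 = -8352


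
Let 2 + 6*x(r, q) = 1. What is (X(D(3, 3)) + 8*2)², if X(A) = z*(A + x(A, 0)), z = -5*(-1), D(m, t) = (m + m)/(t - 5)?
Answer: 1/36 ≈ 0.027778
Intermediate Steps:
x(r, q) = -⅙ (x(r, q) = -⅓ + (⅙)*1 = -⅓ + ⅙ = -⅙)
D(m, t) = 2*m/(-5 + t) (D(m, t) = (2*m)/(-5 + t) = 2*m/(-5 + t))
z = 5
X(A) = -⅚ + 5*A (X(A) = 5*(A - ⅙) = 5*(-⅙ + A) = -⅚ + 5*A)
(X(D(3, 3)) + 8*2)² = ((-⅚ + 5*(2*3/(-5 + 3))) + 8*2)² = ((-⅚ + 5*(2*3/(-2))) + 16)² = ((-⅚ + 5*(2*3*(-½))) + 16)² = ((-⅚ + 5*(-3)) + 16)² = ((-⅚ - 15) + 16)² = (-95/6 + 16)² = (⅙)² = 1/36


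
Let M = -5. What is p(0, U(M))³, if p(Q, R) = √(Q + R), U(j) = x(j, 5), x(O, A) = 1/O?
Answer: -I*√5/25 ≈ -0.089443*I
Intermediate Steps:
U(j) = 1/j
p(0, U(M))³ = (√(0 + 1/(-5)))³ = (√(0 - ⅕))³ = (√(-⅕))³ = (I*√5/5)³ = -I*√5/25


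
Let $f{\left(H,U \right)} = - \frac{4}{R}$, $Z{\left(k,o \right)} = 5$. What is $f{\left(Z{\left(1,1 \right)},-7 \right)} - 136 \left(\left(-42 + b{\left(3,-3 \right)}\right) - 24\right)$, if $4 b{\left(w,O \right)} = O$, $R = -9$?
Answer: $\frac{81706}{9} \approx 9078.4$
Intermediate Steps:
$f{\left(H,U \right)} = \frac{4}{9}$ ($f{\left(H,U \right)} = - \frac{4}{-9} = \left(-4\right) \left(- \frac{1}{9}\right) = \frac{4}{9}$)
$b{\left(w,O \right)} = \frac{O}{4}$
$f{\left(Z{\left(1,1 \right)},-7 \right)} - 136 \left(\left(-42 + b{\left(3,-3 \right)}\right) - 24\right) = \frac{4}{9} - 136 \left(\left(-42 + \frac{1}{4} \left(-3\right)\right) - 24\right) = \frac{4}{9} - 136 \left(\left(-42 - \frac{3}{4}\right) - 24\right) = \frac{4}{9} - 136 \left(- \frac{171}{4} - 24\right) = \frac{4}{9} - -9078 = \frac{4}{9} + 9078 = \frac{81706}{9}$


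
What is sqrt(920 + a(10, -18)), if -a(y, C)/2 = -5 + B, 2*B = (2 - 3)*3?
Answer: sqrt(933) ≈ 30.545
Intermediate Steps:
B = -3/2 (B = ((2 - 3)*3)/2 = (-1*3)/2 = (1/2)*(-3) = -3/2 ≈ -1.5000)
a(y, C) = 13 (a(y, C) = -2*(-5 - 3/2) = -2*(-13/2) = 13)
sqrt(920 + a(10, -18)) = sqrt(920 + 13) = sqrt(933)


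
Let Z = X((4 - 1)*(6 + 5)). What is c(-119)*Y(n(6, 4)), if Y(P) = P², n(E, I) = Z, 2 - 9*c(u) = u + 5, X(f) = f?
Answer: 14036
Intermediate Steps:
c(u) = -⅓ - u/9 (c(u) = 2/9 - (u + 5)/9 = 2/9 - (5 + u)/9 = 2/9 + (-5/9 - u/9) = -⅓ - u/9)
Z = 33 (Z = (4 - 1)*(6 + 5) = 3*11 = 33)
n(E, I) = 33
c(-119)*Y(n(6, 4)) = (-⅓ - ⅑*(-119))*33² = (-⅓ + 119/9)*1089 = (116/9)*1089 = 14036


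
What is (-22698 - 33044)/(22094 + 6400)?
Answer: -27871/14247 ≈ -1.9563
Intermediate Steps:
(-22698 - 33044)/(22094 + 6400) = -55742/28494 = -55742*1/28494 = -27871/14247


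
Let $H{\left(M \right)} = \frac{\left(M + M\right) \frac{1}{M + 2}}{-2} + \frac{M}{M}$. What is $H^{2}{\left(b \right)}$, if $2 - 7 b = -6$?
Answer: $\frac{49}{121} \approx 0.40496$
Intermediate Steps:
$b = \frac{8}{7}$ ($b = \frac{2}{7} - - \frac{6}{7} = \frac{2}{7} + \frac{6}{7} = \frac{8}{7} \approx 1.1429$)
$H{\left(M \right)} = 1 - \frac{M}{2 + M}$ ($H{\left(M \right)} = \frac{2 M}{2 + M} \left(- \frac{1}{2}\right) + 1 = - \frac{M}{2 + M} + 1 = 1 - \frac{M}{2 + M}$)
$H^{2}{\left(b \right)} = \left(\frac{2}{2 + \frac{8}{7}}\right)^{2} = \left(\frac{2}{\frac{22}{7}}\right)^{2} = \left(2 \cdot \frac{7}{22}\right)^{2} = \left(\frac{7}{11}\right)^{2} = \frac{49}{121}$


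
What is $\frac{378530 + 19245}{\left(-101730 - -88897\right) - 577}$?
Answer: $- \frac{79555}{2682} \approx -29.663$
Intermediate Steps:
$\frac{378530 + 19245}{\left(-101730 - -88897\right) - 577} = \frac{397775}{\left(-101730 + 88897\right) - 577} = \frac{397775}{-12833 - 577} = \frac{397775}{-13410} = 397775 \left(- \frac{1}{13410}\right) = - \frac{79555}{2682}$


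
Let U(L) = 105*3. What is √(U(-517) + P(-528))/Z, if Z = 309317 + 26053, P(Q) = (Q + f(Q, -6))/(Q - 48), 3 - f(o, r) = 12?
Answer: √181977/8048880 ≈ 5.3000e-5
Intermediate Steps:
f(o, r) = -9 (f(o, r) = 3 - 1*12 = 3 - 12 = -9)
U(L) = 315
P(Q) = (-9 + Q)/(-48 + Q) (P(Q) = (Q - 9)/(Q - 48) = (-9 + Q)/(-48 + Q))
Z = 335370
√(U(-517) + P(-528))/Z = √(315 + (-9 - 528)/(-48 - 528))/335370 = √(315 - 537/(-576))*(1/335370) = √(315 - 1/576*(-537))*(1/335370) = √(315 + 179/192)*(1/335370) = √(60659/192)*(1/335370) = (√181977/24)*(1/335370) = √181977/8048880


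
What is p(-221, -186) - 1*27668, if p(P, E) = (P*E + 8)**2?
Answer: 1690333328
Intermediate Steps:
p(P, E) = (8 + E*P)**2 (p(P, E) = (E*P + 8)**2 = (8 + E*P)**2)
p(-221, -186) - 1*27668 = (8 - 186*(-221))**2 - 1*27668 = (8 + 41106)**2 - 27668 = 41114**2 - 27668 = 1690360996 - 27668 = 1690333328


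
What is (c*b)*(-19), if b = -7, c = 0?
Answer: 0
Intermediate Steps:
(c*b)*(-19) = (0*(-7))*(-19) = 0*(-19) = 0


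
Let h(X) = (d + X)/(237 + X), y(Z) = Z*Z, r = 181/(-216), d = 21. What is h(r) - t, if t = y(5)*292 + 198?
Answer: -382476123/51011 ≈ -7497.9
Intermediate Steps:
r = -181/216 (r = 181*(-1/216) = -181/216 ≈ -0.83796)
y(Z) = Z²
h(X) = (21 + X)/(237 + X)
t = 7498 (t = 5²*292 + 198 = 25*292 + 198 = 7300 + 198 = 7498)
h(r) - t = (21 - 181/216)/(237 - 181/216) - 1*7498 = (4355/216)/(51011/216) - 7498 = (216/51011)*(4355/216) - 7498 = 4355/51011 - 7498 = -382476123/51011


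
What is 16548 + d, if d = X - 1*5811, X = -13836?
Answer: -3099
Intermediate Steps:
d = -19647 (d = -13836 - 1*5811 = -13836 - 5811 = -19647)
16548 + d = 16548 - 19647 = -3099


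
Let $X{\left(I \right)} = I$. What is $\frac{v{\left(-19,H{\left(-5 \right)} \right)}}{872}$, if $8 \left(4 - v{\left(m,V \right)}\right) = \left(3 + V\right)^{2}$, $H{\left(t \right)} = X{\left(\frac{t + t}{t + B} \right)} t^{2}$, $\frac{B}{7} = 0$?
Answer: $- \frac{2777}{6976} \approx -0.39808$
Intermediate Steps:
$B = 0$ ($B = 7 \cdot 0 = 0$)
$H{\left(t \right)} = 2 t^{2}$ ($H{\left(t \right)} = \frac{t + t}{t + 0} t^{2} = \frac{2 t}{t} t^{2} = 2 t^{2}$)
$v{\left(m,V \right)} = 4 - \frac{\left(3 + V\right)^{2}}{8}$
$\frac{v{\left(-19,H{\left(-5 \right)} \right)}}{872} = \frac{4 - \frac{\left(3 + 2 \left(-5\right)^{2}\right)^{2}}{8}}{872} = \left(4 - \frac{\left(3 + 2 \cdot 25\right)^{2}}{8}\right) \frac{1}{872} = \left(4 - \frac{\left(3 + 50\right)^{2}}{8}\right) \frac{1}{872} = \left(4 - \frac{53^{2}}{8}\right) \frac{1}{872} = \left(4 - \frac{2809}{8}\right) \frac{1}{872} = \left(- \frac{2777}{8}\right) \frac{1}{872} = - \frac{2777}{6976}$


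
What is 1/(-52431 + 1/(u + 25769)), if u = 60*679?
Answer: -66509/3487133378 ≈ -1.9073e-5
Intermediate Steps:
u = 40740
1/(-52431 + 1/(u + 25769)) = 1/(-52431 + 1/(40740 + 25769)) = 1/(-52431 + 1/66509) = 1/(-3487133378/66509) = -66509/3487133378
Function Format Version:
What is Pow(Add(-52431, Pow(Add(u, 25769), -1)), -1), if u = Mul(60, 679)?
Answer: Rational(-66509, 3487133378) ≈ -1.9073e-5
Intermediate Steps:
u = 40740
Pow(Add(-52431, Pow(Add(u, 25769), -1)), -1) = Pow(Add(-52431, Pow(Add(40740, 25769), -1)), -1) = Pow(Add(-52431, Pow(66509, -1)), -1) = Pow(Add(-52431, Rational(1, 66509)), -1) = Pow(Rational(-3487133378, 66509), -1) = Rational(-66509, 3487133378)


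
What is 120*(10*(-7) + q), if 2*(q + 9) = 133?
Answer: -1500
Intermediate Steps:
q = 115/2 (q = -9 + (½)*133 = -9 + 133/2 = 115/2 ≈ 57.500)
120*(10*(-7) + q) = 120*(10*(-7) + 115/2) = 120*(-70 + 115/2) = 120*(-25/2) = -1500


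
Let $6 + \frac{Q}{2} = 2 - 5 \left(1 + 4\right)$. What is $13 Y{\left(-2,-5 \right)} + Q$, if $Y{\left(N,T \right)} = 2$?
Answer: $-32$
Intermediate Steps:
$Q = -58$ ($Q = -12 + 2 \left(2 - 5 \left(1 + 4\right)\right) = -12 + 2 \left(2 - 25\right) = -12 + 2 \left(-23\right) = -12 - 46 = -58$)
$13 Y{\left(-2,-5 \right)} + Q = 13 \cdot 2 - 58 = 26 - 58 = -32$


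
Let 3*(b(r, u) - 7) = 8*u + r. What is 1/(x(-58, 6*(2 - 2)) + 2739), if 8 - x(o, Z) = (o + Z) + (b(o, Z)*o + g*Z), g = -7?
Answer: 3/6269 ≈ 0.00047855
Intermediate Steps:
b(r, u) = 7 + r/3 + 8*u/3 (b(r, u) = 7 + (8*u + r)/3 = 7 + (r + 8*u)/3 = 7 + (r/3 + 8*u/3) = 7 + r/3 + 8*u/3)
x(o, Z) = 8 - o + 6*Z - o*(7 + o/3 + 8*Z/3) (x(o, Z) = 8 - ((o + Z) + ((7 + o/3 + 8*Z/3)*o - 7*Z)) = 8 - ((Z + o) + (o*(7 + o/3 + 8*Z/3) - 7*Z)) = 8 - ((Z + o) + (-7*Z + o*(7 + o/3 + 8*Z/3))) = 8 - (o - 6*Z + o*(7 + o/3 + 8*Z/3)) = 8 + (-o + 6*Z - o*(7 + o/3 + 8*Z/3)) = 8 - o + 6*Z - o*(7 + o/3 + 8*Z/3))
1/(x(-58, 6*(2 - 2)) + 2739) = 1/((8 - 1*(-58) + 6*(6*(2 - 2)) - 1/3*(-58)*(21 - 58 + 8*(6*(2 - 2)))) + 2739) = 1/((8 + 58 + 6*(6*0) - 1/3*(-58)*(21 - 58 + 8*(6*0))) + 2739) = 1/((8 + 58 + 6*0 - 1/3*(-58)*(21 - 58 + 8*0)) + 2739) = 1/((8 + 58 + 0 - 1/3*(-58)*(21 - 58 + 0)) + 2739) = 1/((8 + 58 + 0 - 1/3*(-58)*(-37)) + 2739) = 1/((8 + 58 + 0 - 2146/3) + 2739) = 1/(-1948/3 + 2739) = 1/(6269/3) = 3/6269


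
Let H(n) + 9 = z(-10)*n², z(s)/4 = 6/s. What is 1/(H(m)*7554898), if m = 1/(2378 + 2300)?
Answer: -27354605/1859951278112304 ≈ -1.4707e-8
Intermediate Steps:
z(s) = 24/s (z(s) = 4*(6/s) = 24/s)
m = 1/4678 ≈ 0.00021377
H(n) = -9 - 12*n²/5 (H(n) = -9 + (24/(-10))*n² = -9 + (24*(-⅒))*n² = -9 - 12*n²/5)
1/(H(m)*7554898) = 1/(-9 - 12*(1/4678)²/5*7554898) = (1/7554898)/(-9 - 12/5*1/21883684) = (1/7554898)/(-9 - 3/27354605) = (1/7554898)/(-246191448/27354605) = -27354605/246191448*1/7554898 = -27354605/1859951278112304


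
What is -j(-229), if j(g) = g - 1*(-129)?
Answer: 100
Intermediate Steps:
j(g) = 129 + g (j(g) = g + 129 = 129 + g)
-j(-229) = -(129 - 229) = -1*(-100) = 100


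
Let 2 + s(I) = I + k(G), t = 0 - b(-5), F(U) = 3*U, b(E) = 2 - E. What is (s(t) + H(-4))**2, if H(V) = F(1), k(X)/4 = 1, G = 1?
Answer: 4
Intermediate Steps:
k(X) = 4 (k(X) = 4*1 = 4)
H(V) = 3 (H(V) = 3*1 = 3)
t = -7 (t = 0 - (2 - 1*(-5)) = 0 - (2 + 5) = 0 - 1*7 = 0 - 7 = -7)
s(I) = 2 + I (s(I) = -2 + (I + 4) = -2 + (4 + I) = 2 + I)
(s(t) + H(-4))**2 = ((2 - 7) + 3)**2 = (-5 + 3)**2 = (-2)**2 = 4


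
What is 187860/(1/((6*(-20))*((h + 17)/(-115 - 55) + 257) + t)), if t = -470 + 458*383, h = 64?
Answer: 460396016400/17 ≈ 2.7082e+10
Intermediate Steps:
t = 174944 (t = -470 + 175414 = 174944)
187860/(1/((6*(-20))*((h + 17)/(-115 - 55) + 257) + t)) = 187860/(1/((6*(-20))*((64 + 17)/(-115 - 55) + 257) + 174944)) = 187860/(1/(-120*(81/(-170) + 257) + 174944)) = 187860/(1/(-120*(81*(-1/170) + 257) + 174944)) = 187860/(1/(-120*(-81/170 + 257) + 174944)) = 187860/(1/(-120*43609/170 + 174944)) = 187860/(1/(-523308/17 + 174944)) = 187860/(1/(2450740/17)) = 187860/(17/2450740) = 187860*(2450740/17) = 460396016400/17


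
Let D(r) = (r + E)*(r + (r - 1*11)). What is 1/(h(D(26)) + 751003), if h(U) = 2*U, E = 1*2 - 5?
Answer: 1/752889 ≈ 1.3282e-6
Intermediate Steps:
E = -3 (E = 2 - 5 = -3)
D(r) = (-11 + 2*r)*(-3 + r) (D(r) = (r - 3)*(r + (r - 1*11)) = (-3 + r)*(r + (r - 11)) = (-3 + r)*(r + (-11 + r)) = (-3 + r)*(-11 + 2*r) = (-11 + 2*r)*(-3 + r))
1/(h(D(26)) + 751003) = 1/(2*(33 - 17*26 + 2*26**2) + 751003) = 1/(2*(33 - 442 + 2*676) + 751003) = 1/(2*(33 - 442 + 1352) + 751003) = 1/(2*943 + 751003) = 1/(1886 + 751003) = 1/752889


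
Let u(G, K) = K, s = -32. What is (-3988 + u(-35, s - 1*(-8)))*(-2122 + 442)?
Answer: 6740160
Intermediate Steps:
(-3988 + u(-35, s - 1*(-8)))*(-2122 + 442) = (-3988 + (-32 - 1*(-8)))*(-2122 + 442) = (-3988 + (-32 + 8))*(-1680) = (-3988 - 24)*(-1680) = -4012*(-1680) = 6740160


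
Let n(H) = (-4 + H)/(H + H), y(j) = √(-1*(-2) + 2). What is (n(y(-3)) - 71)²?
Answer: 20449/4 ≈ 5112.3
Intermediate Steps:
y(j) = 2 (y(j) = √(2 + 2) = √4 = 2)
n(H) = (-4 + H)/(2*H) (n(H) = (-4 + H)/((2*H)) = (-4 + H)*(1/(2*H)) = (-4 + H)/(2*H))
(n(y(-3)) - 71)² = ((½)*(-4 + 2)/2 - 71)² = ((½)*(½)*(-2) - 71)² = (-½ - 71)² = (-143/2)² = 20449/4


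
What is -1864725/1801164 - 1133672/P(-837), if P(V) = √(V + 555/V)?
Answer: -621575/600388 + 1700508*I*√1811237/58427 ≈ -1.0353 + 39170.0*I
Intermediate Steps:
-1864725/1801164 - 1133672/P(-837) = -1864725/1801164 - 1133672/√(-837 + 555/(-837)) = -1864725*1/1801164 - 1133672/√(-837 + 555*(-1/837)) = -621575/600388 - 1133672/√(-837 - 185/279) = -621575/600388 - 1133672*(-3*I*√1811237/116854) = -621575/600388 - (-1700508)*I*√1811237/58427 = -621575/600388 + 1700508*I*√1811237/58427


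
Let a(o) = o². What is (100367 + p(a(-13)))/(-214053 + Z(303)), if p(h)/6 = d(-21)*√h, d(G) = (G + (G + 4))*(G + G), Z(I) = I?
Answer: -44971/42750 ≈ -1.0520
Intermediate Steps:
d(G) = 2*G*(4 + 2*G) (d(G) = (G + (4 + G))*(2*G) = (4 + 2*G)*(2*G) = 2*G*(4 + 2*G))
p(h) = 9576*√h (p(h) = 6*((4*(-21)*(2 - 21))*√h) = 6*((4*(-21)*(-19))*√h) = 6*(1596*√h) = 9576*√h)
(100367 + p(a(-13)))/(-214053 + Z(303)) = (100367 + 9576*√((-13)²))/(-214053 + 303) = (100367 + 9576*√169)/(-213750) = (100367 + 9576*13)*(-1/213750) = (100367 + 124488)*(-1/213750) = 224855*(-1/213750) = -44971/42750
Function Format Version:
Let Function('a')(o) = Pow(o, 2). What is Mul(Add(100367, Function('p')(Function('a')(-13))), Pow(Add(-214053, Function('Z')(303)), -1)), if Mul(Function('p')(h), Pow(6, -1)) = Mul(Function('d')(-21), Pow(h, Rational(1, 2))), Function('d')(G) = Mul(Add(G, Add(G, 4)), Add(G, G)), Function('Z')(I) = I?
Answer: Rational(-44971, 42750) ≈ -1.0520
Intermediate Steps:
Function('d')(G) = Mul(2, G, Add(4, Mul(2, G))) (Function('d')(G) = Mul(Add(G, Add(4, G)), Mul(2, G)) = Mul(Add(4, Mul(2, G)), Mul(2, G)) = Mul(2, G, Add(4, Mul(2, G))))
Function('p')(h) = Mul(9576, Pow(h, Rational(1, 2))) (Function('p')(h) = Mul(6, Mul(Mul(4, -21, Add(2, -21)), Pow(h, Rational(1, 2)))) = Mul(6, Mul(Mul(4, -21, -19), Pow(h, Rational(1, 2)))) = Mul(6, Mul(1596, Pow(h, Rational(1, 2)))) = Mul(9576, Pow(h, Rational(1, 2))))
Mul(Add(100367, Function('p')(Function('a')(-13))), Pow(Add(-214053, Function('Z')(303)), -1)) = Mul(Add(100367, Mul(9576, Pow(Pow(-13, 2), Rational(1, 2)))), Pow(Add(-214053, 303), -1)) = Mul(Add(100367, Mul(9576, Pow(169, Rational(1, 2)))), Pow(-213750, -1)) = Mul(Add(100367, Mul(9576, 13)), Rational(-1, 213750)) = Mul(Add(100367, 124488), Rational(-1, 213750)) = Mul(224855, Rational(-1, 213750)) = Rational(-44971, 42750)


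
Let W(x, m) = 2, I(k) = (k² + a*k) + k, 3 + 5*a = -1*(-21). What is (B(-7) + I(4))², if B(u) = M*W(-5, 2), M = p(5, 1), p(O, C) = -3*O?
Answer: 484/25 ≈ 19.360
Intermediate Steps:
M = -15 (M = -3*5 = -15)
a = 18/5 (a = -⅗ + (-1*(-21))/5 = -⅗ + (⅕)*21 = -⅗ + 21/5 = 18/5 ≈ 3.6000)
I(k) = k² + 23*k/5 (I(k) = (k² + 18*k/5) + k = k² + 23*k/5)
B(u) = -30 (B(u) = -15*2 = -30)
(B(-7) + I(4))² = (-30 + (⅕)*4*(23 + 5*4))² = (-30 + (⅕)*4*(23 + 20))² = (-30 + (⅕)*4*43)² = (-30 + 172/5)² = (22/5)² = 484/25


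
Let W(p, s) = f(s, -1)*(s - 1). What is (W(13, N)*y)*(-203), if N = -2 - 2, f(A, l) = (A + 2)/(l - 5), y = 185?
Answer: 187775/3 ≈ 62592.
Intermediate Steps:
f(A, l) = (2 + A)/(-5 + l)
N = -4
W(p, s) = (-1 + s)*(-⅓ - s/6) (W(p, s) = ((2 + s)/(-5 - 1))*(s - 1) = ((2 + s)/(-6))*(-1 + s) = (-(2 + s)/6)*(-1 + s) = (-⅓ - s/6)*(-1 + s) = (-1 + s)*(-⅓ - s/6))
(W(13, N)*y)*(-203) = ((⅓ - ⅙*(-4) - ⅙*(-4)²)*185)*(-203) = ((⅓ + ⅔ - ⅙*16)*185)*(-203) = ((⅓ + ⅔ - 8/3)*185)*(-203) = -5/3*185*(-203) = -925/3*(-203) = 187775/3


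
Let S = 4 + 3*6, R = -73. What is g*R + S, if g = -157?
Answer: 11483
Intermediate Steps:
S = 22 (S = 4 + 18 = 22)
g*R + S = -157*(-73) + 22 = 11461 + 22 = 11483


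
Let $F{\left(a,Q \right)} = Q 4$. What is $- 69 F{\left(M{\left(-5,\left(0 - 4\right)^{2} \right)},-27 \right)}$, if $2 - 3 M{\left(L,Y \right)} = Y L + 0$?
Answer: $7452$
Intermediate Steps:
$M{\left(L,Y \right)} = \frac{2}{3} - \frac{L Y}{3}$ ($M{\left(L,Y \right)} = \frac{2}{3} - \frac{Y L + 0}{3} = \frac{2}{3} - \frac{L Y + 0}{3} = \frac{2}{3} - \frac{L Y}{3}$)
$F{\left(a,Q \right)} = 4 Q$
$- 69 F{\left(M{\left(-5,\left(0 - 4\right)^{2} \right)},-27 \right)} = - 69 \cdot 4 \left(-27\right) = \left(-69\right) \left(-108\right) = 7452$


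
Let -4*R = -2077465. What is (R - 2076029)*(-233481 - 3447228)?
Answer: 22918490375559/4 ≈ 5.7296e+12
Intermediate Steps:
R = 2077465/4 (R = -¼*(-2077465) = 2077465/4 ≈ 5.1937e+5)
(R - 2076029)*(-233481 - 3447228) = (2077465/4 - 2076029)*(-233481 - 3447228) = -6226651/4*(-3680709) = 22918490375559/4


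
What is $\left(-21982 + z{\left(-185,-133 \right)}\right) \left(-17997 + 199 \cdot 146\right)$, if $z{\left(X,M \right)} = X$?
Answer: $-245100519$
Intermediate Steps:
$\left(-21982 + z{\left(-185,-133 \right)}\right) \left(-17997 + 199 \cdot 146\right) = \left(-21982 - 185\right) \left(-17997 + 199 \cdot 146\right) = - 22167 \left(-17997 + 29054\right) = \left(-22167\right) 11057 = -245100519$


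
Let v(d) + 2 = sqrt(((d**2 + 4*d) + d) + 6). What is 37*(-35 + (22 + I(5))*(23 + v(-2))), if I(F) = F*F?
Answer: 35224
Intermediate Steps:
v(d) = -2 + sqrt(6 + d**2 + 5*d) (v(d) = -2 + sqrt(((d**2 + 4*d) + d) + 6) = -2 + sqrt((d**2 + 5*d) + 6) = -2 + sqrt(6 + d**2 + 5*d))
I(F) = F**2
37*(-35 + (22 + I(5))*(23 + v(-2))) = 37*(-35 + (22 + 5**2)*(23 + (-2 + sqrt(6 + (-2)**2 + 5*(-2))))) = 37*(-35 + (22 + 25)*(23 + (-2 + sqrt(6 + 4 - 10)))) = 37*(-35 + 47*(23 + (-2 + sqrt(0)))) = 37*(-35 + 47*(23 + (-2 + 0))) = 37*(-35 + 47*(23 - 2)) = 37*(-35 + 47*21) = 37*(-35 + 987) = 37*952 = 35224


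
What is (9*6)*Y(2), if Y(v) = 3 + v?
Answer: 270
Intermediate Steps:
(9*6)*Y(2) = (9*6)*(3 + 2) = 54*5 = 270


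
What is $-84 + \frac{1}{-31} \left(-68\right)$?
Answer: $- \frac{2536}{31} \approx -81.806$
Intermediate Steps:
$-84 + \frac{1}{-31} \left(-68\right) = -84 - - \frac{68}{31} = -84 + \frac{68}{31} = - \frac{2536}{31}$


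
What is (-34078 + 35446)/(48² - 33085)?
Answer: -1368/30781 ≈ -0.044443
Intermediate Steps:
(-34078 + 35446)/(48² - 33085) = 1368/(2304 - 33085) = 1368/(-30781) = 1368*(-1/30781) = -1368/30781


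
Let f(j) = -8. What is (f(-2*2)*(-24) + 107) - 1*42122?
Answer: -41823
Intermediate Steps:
(f(-2*2)*(-24) + 107) - 1*42122 = (-8*(-24) + 107) - 1*42122 = (192 + 107) - 42122 = 299 - 42122 = -41823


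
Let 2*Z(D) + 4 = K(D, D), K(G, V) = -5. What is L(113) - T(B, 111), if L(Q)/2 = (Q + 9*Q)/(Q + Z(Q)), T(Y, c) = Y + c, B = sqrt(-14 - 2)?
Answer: -19567/217 - 4*I ≈ -90.171 - 4.0*I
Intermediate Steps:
Z(D) = -9/2 (Z(D) = -2 + (1/2)*(-5) = -2 - 5/2 = -9/2)
B = 4*I (B = sqrt(-16) = 4*I ≈ 4.0*I)
L(Q) = 20*Q/(-9/2 + Q) (L(Q) = 2*((Q + 9*Q)/(Q - 9/2)) = 2*((10*Q)/(-9/2 + Q)) = 2*(10*Q/(-9/2 + Q)) = 20*Q/(-9/2 + Q))
L(113) - T(B, 111) = 40*113/(-9 + 2*113) - (4*I + 111) = 40*113/(-9 + 226) - (111 + 4*I) = 40*113/217 + (-111 - 4*I) = 40*113*(1/217) + (-111 - 4*I) = 4520/217 + (-111 - 4*I) = -19567/217 - 4*I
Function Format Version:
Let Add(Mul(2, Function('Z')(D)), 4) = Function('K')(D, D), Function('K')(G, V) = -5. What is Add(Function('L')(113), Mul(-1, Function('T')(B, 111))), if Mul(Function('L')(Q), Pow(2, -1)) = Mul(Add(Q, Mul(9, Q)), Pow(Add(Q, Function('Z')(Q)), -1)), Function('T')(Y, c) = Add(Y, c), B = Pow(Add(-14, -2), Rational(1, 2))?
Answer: Add(Rational(-19567, 217), Mul(-4, I)) ≈ Add(-90.171, Mul(-4.0000, I))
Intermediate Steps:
Function('Z')(D) = Rational(-9, 2) (Function('Z')(D) = Add(-2, Mul(Rational(1, 2), -5)) = Add(-2, Rational(-5, 2)) = Rational(-9, 2))
B = Mul(4, I) (B = Pow(-16, Rational(1, 2)) = Mul(4, I) ≈ Mul(4.0000, I))
Function('L')(Q) = Mul(20, Q, Pow(Add(Rational(-9, 2), Q), -1)) (Function('L')(Q) = Mul(2, Mul(Add(Q, Mul(9, Q)), Pow(Add(Q, Rational(-9, 2)), -1))) = Mul(2, Mul(Mul(10, Q), Pow(Add(Rational(-9, 2), Q), -1))) = Mul(2, Mul(10, Q, Pow(Add(Rational(-9, 2), Q), -1))) = Mul(20, Q, Pow(Add(Rational(-9, 2), Q), -1)))
Add(Function('L')(113), Mul(-1, Function('T')(B, 111))) = Add(Mul(40, 113, Pow(Add(-9, Mul(2, 113)), -1)), Mul(-1, Add(Mul(4, I), 111))) = Add(Mul(40, 113, Pow(Add(-9, 226), -1)), Mul(-1, Add(111, Mul(4, I)))) = Add(Mul(40, 113, Pow(217, -1)), Add(-111, Mul(-4, I))) = Add(Mul(40, 113, Rational(1, 217)), Add(-111, Mul(-4, I))) = Add(Rational(4520, 217), Add(-111, Mul(-4, I))) = Add(Rational(-19567, 217), Mul(-4, I))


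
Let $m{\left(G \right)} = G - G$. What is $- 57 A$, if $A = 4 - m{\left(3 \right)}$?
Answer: $-228$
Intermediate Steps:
$m{\left(G \right)} = 0$
$A = 4$ ($A = 4 - 0 = 4 + 0 = 4$)
$- 57 A = \left(-57\right) 4 = -228$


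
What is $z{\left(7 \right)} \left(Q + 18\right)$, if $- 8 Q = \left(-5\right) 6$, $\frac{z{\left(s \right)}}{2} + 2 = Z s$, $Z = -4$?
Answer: $-1305$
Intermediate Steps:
$z{\left(s \right)} = -4 - 8 s$ ($z{\left(s \right)} = -4 + 2 \left(- 4 s\right) = -4 - 8 s$)
$Q = \frac{15}{4}$ ($Q = - \frac{\left(-5\right) 6}{8} = \left(- \frac{1}{8}\right) \left(-30\right) = \frac{15}{4} \approx 3.75$)
$z{\left(7 \right)} \left(Q + 18\right) = \left(-4 - 56\right) \left(\frac{15}{4} + 18\right) = \left(-4 - 56\right) \frac{87}{4} = \left(-60\right) \frac{87}{4} = -1305$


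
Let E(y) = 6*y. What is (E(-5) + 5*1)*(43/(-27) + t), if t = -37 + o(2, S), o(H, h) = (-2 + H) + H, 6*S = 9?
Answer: 24700/27 ≈ 914.81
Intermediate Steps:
S = 3/2 (S = (1/6)*9 = 3/2 ≈ 1.5000)
o(H, h) = -2 + 2*H
t = -35 (t = -37 + (-2 + 2*2) = -37 + (-2 + 4) = -37 + 2 = -35)
(E(-5) + 5*1)*(43/(-27) + t) = (6*(-5) + 5*1)*(43/(-27) - 35) = (-30 + 5)*(43*(-1/27) - 35) = -25*(-43/27 - 35) = -25*(-988/27) = 24700/27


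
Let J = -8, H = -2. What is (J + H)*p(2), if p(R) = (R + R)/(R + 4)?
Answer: -20/3 ≈ -6.6667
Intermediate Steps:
p(R) = 2*R/(4 + R) (p(R) = (2*R)/(4 + R) = 2*R/(4 + R))
(J + H)*p(2) = (-8 - 2)*(2*2/(4 + 2)) = -20*2/6 = -10*⅔ = -20/3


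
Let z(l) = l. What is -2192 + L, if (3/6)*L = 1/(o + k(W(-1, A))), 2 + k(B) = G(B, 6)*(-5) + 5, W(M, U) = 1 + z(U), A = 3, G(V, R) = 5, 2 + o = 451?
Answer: -935982/427 ≈ -2192.0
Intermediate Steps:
o = 449 (o = -2 + 451 = 449)
W(M, U) = 1 + U
k(B) = -22 (k(B) = -2 + (5*(-5) + 5) = -2 + (-25 + 5) = -2 - 20 = -22)
L = 2/427 (L = 2/(449 - 22) = 2/427 ≈ 0.0046838)
-2192 + L = -2192 + 2/427 = -935982/427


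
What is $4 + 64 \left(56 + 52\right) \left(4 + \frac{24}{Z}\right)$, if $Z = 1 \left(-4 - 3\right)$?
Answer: $\frac{27676}{7} \approx 3953.7$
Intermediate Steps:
$Z = -7$ ($Z = 1 \left(-7\right) = -7$)
$4 + 64 \left(56 + 52\right) \left(4 + \frac{24}{Z}\right) = 4 + 64 \left(56 + 52\right) \left(4 + \frac{24}{-7}\right) = 4 + 64 \cdot 108 \left(4 + 24 \left(- \frac{1}{7}\right)\right) = 4 + 64 \cdot 108 \left(4 - \frac{24}{7}\right) = 4 + 64 \cdot 108 \cdot \frac{4}{7} = 4 + 64 \cdot \frac{432}{7} = 4 + \frac{27648}{7} = \frac{27676}{7}$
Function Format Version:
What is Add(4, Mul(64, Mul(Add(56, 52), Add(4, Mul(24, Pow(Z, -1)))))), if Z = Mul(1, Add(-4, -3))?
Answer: Rational(27676, 7) ≈ 3953.7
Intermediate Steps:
Z = -7 (Z = Mul(1, -7) = -7)
Add(4, Mul(64, Mul(Add(56, 52), Add(4, Mul(24, Pow(Z, -1)))))) = Add(4, Mul(64, Mul(Add(56, 52), Add(4, Mul(24, Pow(-7, -1)))))) = Add(4, Mul(64, Mul(108, Add(4, Mul(24, Rational(-1, 7)))))) = Add(4, Mul(64, Mul(108, Add(4, Rational(-24, 7))))) = Add(4, Mul(64, Mul(108, Rational(4, 7)))) = Add(4, Mul(64, Rational(432, 7))) = Add(4, Rational(27648, 7)) = Rational(27676, 7)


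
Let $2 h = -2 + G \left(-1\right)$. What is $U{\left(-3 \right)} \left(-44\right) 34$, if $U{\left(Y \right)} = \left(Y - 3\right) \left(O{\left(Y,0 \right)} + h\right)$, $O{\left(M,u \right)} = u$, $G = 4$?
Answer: $-26928$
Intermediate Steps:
$h = -3$ ($h = \frac{-2 + 4 \left(-1\right)}{2} = \frac{-2 - 4}{2} = \frac{1}{2} \left(-6\right) = -3$)
$U{\left(Y \right)} = 9 - 3 Y$ ($U{\left(Y \right)} = \left(Y - 3\right) \left(0 - 3\right) = \left(-3 + Y\right) \left(-3\right) = 9 - 3 Y$)
$U{\left(-3 \right)} \left(-44\right) 34 = \left(9 - -9\right) \left(-44\right) 34 = \left(9 + 9\right) \left(-44\right) 34 = 18 \left(-44\right) 34 = \left(-792\right) 34 = -26928$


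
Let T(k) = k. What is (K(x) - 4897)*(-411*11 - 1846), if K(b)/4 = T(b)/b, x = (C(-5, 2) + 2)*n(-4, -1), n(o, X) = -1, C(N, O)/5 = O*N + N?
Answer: 31153731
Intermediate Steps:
C(N, O) = 5*N + 5*N*O (C(N, O) = 5*(O*N + N) = 5*(N*O + N) = 5*(N + N*O) = 5*N + 5*N*O)
x = 73 (x = (5*(-5)*(1 + 2) + 2)*(-1) = (5*(-5)*3 + 2)*(-1) = (-75 + 2)*(-1) = -73*(-1) = 73)
K(b) = 4 (K(b) = 4*(b/b) = 4*1 = 4)
(K(x) - 4897)*(-411*11 - 1846) = (4 - 4897)*(-411*11 - 1846) = -4893*(-4521 - 1846) = -4893*(-6367) = 31153731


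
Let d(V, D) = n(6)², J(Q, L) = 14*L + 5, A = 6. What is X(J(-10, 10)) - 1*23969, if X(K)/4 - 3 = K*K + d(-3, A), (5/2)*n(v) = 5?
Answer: 60159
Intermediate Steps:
J(Q, L) = 5 + 14*L
n(v) = 2 (n(v) = (⅖)*5 = 2)
d(V, D) = 4 (d(V, D) = 2² = 4)
X(K) = 28 + 4*K² (X(K) = 12 + 4*(K*K + 4) = 12 + 4*(K² + 4) = 12 + 4*(4 + K²) = 12 + (16 + 4*K²) = 28 + 4*K²)
X(J(-10, 10)) - 1*23969 = (28 + 4*(5 + 14*10)²) - 1*23969 = (28 + 4*(5 + 140)²) - 23969 = (28 + 4*145²) - 23969 = (28 + 4*21025) - 23969 = (28 + 84100) - 23969 = 84128 - 23969 = 60159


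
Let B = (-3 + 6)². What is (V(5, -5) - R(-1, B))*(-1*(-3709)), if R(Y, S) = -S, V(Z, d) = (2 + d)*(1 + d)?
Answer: 77889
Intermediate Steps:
V(Z, d) = (1 + d)*(2 + d)
B = 9 (B = 3² = 9)
(V(5, -5) - R(-1, B))*(-1*(-3709)) = ((2 + (-5)² + 3*(-5)) - (-1)*9)*(-1*(-3709)) = ((2 + 25 - 15) - 1*(-9))*3709 = (12 + 9)*3709 = 21*3709 = 77889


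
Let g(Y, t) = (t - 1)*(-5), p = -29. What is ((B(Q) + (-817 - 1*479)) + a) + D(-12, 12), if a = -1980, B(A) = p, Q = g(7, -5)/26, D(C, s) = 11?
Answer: -3294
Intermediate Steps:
g(Y, t) = 5 - 5*t (g(Y, t) = (-1 + t)*(-5) = 5 - 5*t)
Q = 15/13 (Q = (5 - 5*(-5))/26 = (5 + 25)*(1/26) = 30*(1/26) = 15/13 ≈ 1.1538)
B(A) = -29
((B(Q) + (-817 - 1*479)) + a) + D(-12, 12) = ((-29 + (-817 - 1*479)) - 1980) + 11 = ((-29 + (-817 - 479)) - 1980) + 11 = ((-29 - 1296) - 1980) + 11 = (-1325 - 1980) + 11 = -3305 + 11 = -3294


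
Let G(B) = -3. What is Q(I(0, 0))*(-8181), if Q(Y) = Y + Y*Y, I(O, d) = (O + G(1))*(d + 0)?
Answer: 0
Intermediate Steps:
I(O, d) = d*(-3 + O) (I(O, d) = (O - 3)*(d + 0) = (-3 + O)*d = d*(-3 + O))
Q(Y) = Y + Y**2
Q(I(0, 0))*(-8181) = ((0*(-3 + 0))*(1 + 0*(-3 + 0)))*(-8181) = ((0*(-3))*(1 + 0*(-3)))*(-8181) = (0*(1 + 0))*(-8181) = (0*1)*(-8181) = 0*(-8181) = 0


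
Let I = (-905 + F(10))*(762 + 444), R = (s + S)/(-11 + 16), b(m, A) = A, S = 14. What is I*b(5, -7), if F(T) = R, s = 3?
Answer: 38056536/5 ≈ 7.6113e+6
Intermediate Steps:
R = 17/5 (R = (3 + 14)/(-11 + 16) = 17/5 ≈ 3.4000)
F(T) = 17/5
I = -5436648/5 (I = (-905 + 17/5)*(762 + 444) = -4508/5*1206 = -5436648/5 ≈ -1.0873e+6)
I*b(5, -7) = -5436648/5*(-7) = 38056536/5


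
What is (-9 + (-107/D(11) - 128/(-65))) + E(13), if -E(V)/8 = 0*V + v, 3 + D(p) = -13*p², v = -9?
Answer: 6662403/102440 ≈ 65.037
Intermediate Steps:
D(p) = -3 - 13*p²
E(V) = 72 (E(V) = -8*(0*V - 9) = -8*(0 - 9) = -8*(-9) = 72)
(-9 + (-107/D(11) - 128/(-65))) + E(13) = (-9 + (-107/(-3 - 13*11²) - 128/(-65))) + 72 = (-9 + (-107/(-3 - 13*121) - 128*(-1/65))) + 72 = (-9 + (-107/(-3 - 1573) + 128/65)) + 72 = (-9 + (-107/(-1576) + 128/65)) + 72 = (-9 + (-107*(-1/1576) + 128/65)) + 72 = (-9 + (107/1576 + 128/65)) + 72 = (-9 + 208683/102440) + 72 = -713277/102440 + 72 = 6662403/102440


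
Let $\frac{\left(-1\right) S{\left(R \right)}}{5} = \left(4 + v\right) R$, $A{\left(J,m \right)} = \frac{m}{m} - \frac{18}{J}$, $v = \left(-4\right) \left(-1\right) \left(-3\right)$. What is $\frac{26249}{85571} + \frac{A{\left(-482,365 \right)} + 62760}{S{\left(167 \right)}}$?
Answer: $\frac{133655419923}{13775904148} \approx 9.7021$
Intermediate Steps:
$v = -12$ ($v = 4 \left(-3\right) = -12$)
$A{\left(J,m \right)} = 1 - \frac{18}{J}$
$S{\left(R \right)} = 40 R$ ($S{\left(R \right)} = - 5 \left(4 - 12\right) R = - 5 \left(- 8 R\right) = 40 R$)
$\frac{26249}{85571} + \frac{A{\left(-482,365 \right)} + 62760}{S{\left(167 \right)}} = \frac{26249}{85571} + \frac{\frac{-18 - 482}{-482} + 62760}{40 \cdot 167} = 26249 \cdot \frac{1}{85571} + \frac{\left(- \frac{1}{482}\right) \left(-500\right) + 62760}{6680} = \frac{26249}{85571} + \left(\frac{250}{241} + 62760\right) \frac{1}{6680} = \frac{26249}{85571} + \frac{15125410}{241} \cdot \frac{1}{6680} = \frac{26249}{85571} + \frac{1512541}{160988} = \frac{133655419923}{13775904148}$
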